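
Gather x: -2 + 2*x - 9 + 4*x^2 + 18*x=4*x^2 + 20*x - 11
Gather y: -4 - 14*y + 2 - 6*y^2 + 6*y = -6*y^2 - 8*y - 2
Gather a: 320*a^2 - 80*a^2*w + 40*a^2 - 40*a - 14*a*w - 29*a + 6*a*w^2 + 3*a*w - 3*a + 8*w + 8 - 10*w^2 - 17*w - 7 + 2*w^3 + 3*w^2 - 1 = a^2*(360 - 80*w) + a*(6*w^2 - 11*w - 72) + 2*w^3 - 7*w^2 - 9*w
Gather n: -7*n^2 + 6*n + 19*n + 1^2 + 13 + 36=-7*n^2 + 25*n + 50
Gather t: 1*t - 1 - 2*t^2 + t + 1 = -2*t^2 + 2*t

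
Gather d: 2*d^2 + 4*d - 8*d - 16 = 2*d^2 - 4*d - 16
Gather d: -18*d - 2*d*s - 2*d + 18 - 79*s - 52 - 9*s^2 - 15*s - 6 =d*(-2*s - 20) - 9*s^2 - 94*s - 40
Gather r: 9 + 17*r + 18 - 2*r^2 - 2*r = -2*r^2 + 15*r + 27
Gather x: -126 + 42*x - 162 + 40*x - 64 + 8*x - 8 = 90*x - 360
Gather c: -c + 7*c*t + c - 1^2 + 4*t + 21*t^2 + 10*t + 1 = 7*c*t + 21*t^2 + 14*t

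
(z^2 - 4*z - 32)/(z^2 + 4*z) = (z - 8)/z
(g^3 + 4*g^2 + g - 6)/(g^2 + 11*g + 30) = (g^3 + 4*g^2 + g - 6)/(g^2 + 11*g + 30)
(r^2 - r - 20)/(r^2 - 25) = (r + 4)/(r + 5)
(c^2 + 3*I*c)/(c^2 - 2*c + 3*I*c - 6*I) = c/(c - 2)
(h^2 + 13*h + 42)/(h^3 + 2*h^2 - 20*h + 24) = (h + 7)/(h^2 - 4*h + 4)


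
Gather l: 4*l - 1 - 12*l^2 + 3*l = -12*l^2 + 7*l - 1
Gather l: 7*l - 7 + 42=7*l + 35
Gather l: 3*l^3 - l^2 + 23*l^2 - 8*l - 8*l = 3*l^3 + 22*l^2 - 16*l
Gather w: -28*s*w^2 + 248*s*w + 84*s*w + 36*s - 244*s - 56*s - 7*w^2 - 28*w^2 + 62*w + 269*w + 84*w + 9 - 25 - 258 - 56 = -264*s + w^2*(-28*s - 35) + w*(332*s + 415) - 330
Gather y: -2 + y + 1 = y - 1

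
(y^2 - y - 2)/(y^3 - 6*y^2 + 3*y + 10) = 1/(y - 5)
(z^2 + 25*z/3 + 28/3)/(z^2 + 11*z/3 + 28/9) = 3*(z + 7)/(3*z + 7)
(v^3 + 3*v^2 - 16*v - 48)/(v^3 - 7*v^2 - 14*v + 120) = (v^2 - v - 12)/(v^2 - 11*v + 30)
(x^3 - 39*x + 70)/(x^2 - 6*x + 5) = (x^2 + 5*x - 14)/(x - 1)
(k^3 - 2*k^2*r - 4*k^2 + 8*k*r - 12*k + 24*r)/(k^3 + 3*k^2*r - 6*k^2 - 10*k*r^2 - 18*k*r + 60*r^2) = (k + 2)/(k + 5*r)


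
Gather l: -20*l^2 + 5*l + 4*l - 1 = -20*l^2 + 9*l - 1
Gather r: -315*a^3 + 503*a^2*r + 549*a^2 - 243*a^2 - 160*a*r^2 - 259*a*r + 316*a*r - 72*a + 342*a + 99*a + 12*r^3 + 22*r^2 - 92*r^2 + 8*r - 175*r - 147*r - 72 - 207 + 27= -315*a^3 + 306*a^2 + 369*a + 12*r^3 + r^2*(-160*a - 70) + r*(503*a^2 + 57*a - 314) - 252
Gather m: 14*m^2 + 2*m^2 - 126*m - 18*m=16*m^2 - 144*m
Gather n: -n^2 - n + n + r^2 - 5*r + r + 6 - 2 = -n^2 + r^2 - 4*r + 4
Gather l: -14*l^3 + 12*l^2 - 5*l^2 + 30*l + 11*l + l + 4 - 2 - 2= -14*l^3 + 7*l^2 + 42*l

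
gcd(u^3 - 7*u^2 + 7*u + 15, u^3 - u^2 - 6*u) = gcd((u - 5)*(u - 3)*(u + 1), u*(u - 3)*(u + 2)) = u - 3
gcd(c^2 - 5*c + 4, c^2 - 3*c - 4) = c - 4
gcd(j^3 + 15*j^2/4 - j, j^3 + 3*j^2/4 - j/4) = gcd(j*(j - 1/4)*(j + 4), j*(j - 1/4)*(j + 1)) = j^2 - j/4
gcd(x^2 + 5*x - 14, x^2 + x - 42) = x + 7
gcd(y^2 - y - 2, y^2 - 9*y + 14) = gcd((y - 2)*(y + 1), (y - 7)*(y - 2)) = y - 2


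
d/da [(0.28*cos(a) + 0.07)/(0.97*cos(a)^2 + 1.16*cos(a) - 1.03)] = (0.2716*cos(a)^2 + 0.1358*cos(a) + 0.3696)*sin(a)/(0.9409*cos(a)^4 + 2.2504*cos(a)^3 - 0.6526*cos(a)^2 - 2.3896*cos(a) + 1.0609)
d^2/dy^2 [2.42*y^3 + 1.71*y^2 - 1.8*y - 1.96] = 14.52*y + 3.42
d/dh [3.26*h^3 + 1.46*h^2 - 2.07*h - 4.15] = 9.78*h^2 + 2.92*h - 2.07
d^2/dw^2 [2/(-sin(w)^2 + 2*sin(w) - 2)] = 4*(2*sin(w)^4 - 3*sin(w)^3 - 5*sin(w)^2 + 8*sin(w) - 2)/(sin(w)^2 - 2*sin(w) + 2)^3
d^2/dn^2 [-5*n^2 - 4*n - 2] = -10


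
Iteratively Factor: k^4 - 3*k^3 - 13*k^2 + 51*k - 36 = (k + 4)*(k^3 - 7*k^2 + 15*k - 9) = (k - 1)*(k + 4)*(k^2 - 6*k + 9) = (k - 3)*(k - 1)*(k + 4)*(k - 3)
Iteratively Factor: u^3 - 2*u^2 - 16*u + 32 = (u - 2)*(u^2 - 16) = (u - 2)*(u + 4)*(u - 4)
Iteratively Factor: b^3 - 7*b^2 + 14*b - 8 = (b - 1)*(b^2 - 6*b + 8) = (b - 2)*(b - 1)*(b - 4)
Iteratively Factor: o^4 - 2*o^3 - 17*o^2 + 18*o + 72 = (o + 2)*(o^3 - 4*o^2 - 9*o + 36) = (o - 4)*(o + 2)*(o^2 - 9) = (o - 4)*(o - 3)*(o + 2)*(o + 3)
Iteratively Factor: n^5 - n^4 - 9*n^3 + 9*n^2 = (n)*(n^4 - n^3 - 9*n^2 + 9*n) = n*(n - 3)*(n^3 + 2*n^2 - 3*n) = n^2*(n - 3)*(n^2 + 2*n - 3) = n^2*(n - 3)*(n - 1)*(n + 3)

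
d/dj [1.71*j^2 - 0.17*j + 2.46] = 3.42*j - 0.17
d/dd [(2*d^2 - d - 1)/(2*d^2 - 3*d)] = (-4*d^2 + 4*d - 3)/(d^2*(4*d^2 - 12*d + 9))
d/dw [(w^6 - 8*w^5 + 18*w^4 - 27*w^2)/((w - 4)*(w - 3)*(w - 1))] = w*(3*w^5 - 30*w^4 + 98*w^3 - 110*w^2 - 9*w + 72)/(w^4 - 10*w^3 + 33*w^2 - 40*w + 16)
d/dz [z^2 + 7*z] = 2*z + 7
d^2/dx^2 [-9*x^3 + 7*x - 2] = -54*x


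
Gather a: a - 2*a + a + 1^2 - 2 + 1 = 0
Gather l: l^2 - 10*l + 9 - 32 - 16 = l^2 - 10*l - 39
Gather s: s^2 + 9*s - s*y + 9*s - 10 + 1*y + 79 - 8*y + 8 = s^2 + s*(18 - y) - 7*y + 77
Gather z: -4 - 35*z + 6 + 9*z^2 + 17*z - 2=9*z^2 - 18*z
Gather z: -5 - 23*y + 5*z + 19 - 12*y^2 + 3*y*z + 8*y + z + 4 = -12*y^2 - 15*y + z*(3*y + 6) + 18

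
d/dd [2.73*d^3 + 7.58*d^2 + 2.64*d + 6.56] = 8.19*d^2 + 15.16*d + 2.64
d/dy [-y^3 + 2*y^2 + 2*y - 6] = -3*y^2 + 4*y + 2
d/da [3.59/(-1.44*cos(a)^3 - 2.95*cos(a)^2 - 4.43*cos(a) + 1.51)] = (15.5088*sin(a)^2 - 21.181*cos(a) - 31.4125)*sin(a)/(1.44*cos(a)^3 + 2.95*cos(a)^2 + 4.43*cos(a) - 1.51)^2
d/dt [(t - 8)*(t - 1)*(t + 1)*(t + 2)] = 4*t^3 - 18*t^2 - 34*t + 6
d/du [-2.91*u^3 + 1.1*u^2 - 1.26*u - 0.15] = -8.73*u^2 + 2.2*u - 1.26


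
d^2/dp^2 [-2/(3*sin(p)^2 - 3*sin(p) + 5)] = 6*(12*sin(p)^4 - 9*sin(p)^3 - 35*sin(p)^2 + 23*sin(p) + 4)/(3*sin(p)^2 - 3*sin(p) + 5)^3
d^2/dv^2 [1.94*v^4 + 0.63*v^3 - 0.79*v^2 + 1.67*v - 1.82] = 23.28*v^2 + 3.78*v - 1.58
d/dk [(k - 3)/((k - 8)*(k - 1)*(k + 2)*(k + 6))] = (-3*k^4 + 14*k^3 + 43*k^2 - 312*k - 36)/(k^8 - 2*k^7 - 103*k^6 + 16*k^5 + 2984*k^4 + 4384*k^3 - 8048*k^2 - 8448*k + 9216)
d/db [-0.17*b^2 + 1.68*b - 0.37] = 1.68 - 0.34*b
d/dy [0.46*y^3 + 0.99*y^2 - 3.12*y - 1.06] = 1.38*y^2 + 1.98*y - 3.12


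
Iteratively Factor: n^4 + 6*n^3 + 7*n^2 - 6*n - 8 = (n + 2)*(n^3 + 4*n^2 - n - 4) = (n + 1)*(n + 2)*(n^2 + 3*n - 4) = (n - 1)*(n + 1)*(n + 2)*(n + 4)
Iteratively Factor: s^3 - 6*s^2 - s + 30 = (s - 5)*(s^2 - s - 6) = (s - 5)*(s + 2)*(s - 3)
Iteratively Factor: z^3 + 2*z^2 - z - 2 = (z + 2)*(z^2 - 1) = (z - 1)*(z + 2)*(z + 1)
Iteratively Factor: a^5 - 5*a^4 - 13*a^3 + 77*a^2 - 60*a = (a - 5)*(a^4 - 13*a^2 + 12*a) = (a - 5)*(a - 1)*(a^3 + a^2 - 12*a) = a*(a - 5)*(a - 1)*(a^2 + a - 12) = a*(a - 5)*(a - 1)*(a + 4)*(a - 3)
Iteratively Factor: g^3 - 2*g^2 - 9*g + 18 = (g - 2)*(g^2 - 9) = (g - 3)*(g - 2)*(g + 3)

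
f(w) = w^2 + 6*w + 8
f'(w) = 2*w + 6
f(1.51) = 19.34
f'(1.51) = 9.02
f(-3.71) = -0.50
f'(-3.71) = -1.42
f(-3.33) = -0.89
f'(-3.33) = -0.66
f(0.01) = 8.06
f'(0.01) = 6.02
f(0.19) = 9.18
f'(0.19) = 6.38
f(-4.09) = 0.19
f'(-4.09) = -2.18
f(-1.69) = 0.72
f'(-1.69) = 2.62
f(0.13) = 8.80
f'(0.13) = 6.26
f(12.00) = 224.00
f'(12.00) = 30.00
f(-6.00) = 8.00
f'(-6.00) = -6.00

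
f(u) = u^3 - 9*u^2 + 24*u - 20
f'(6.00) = 24.00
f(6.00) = 16.00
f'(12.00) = 240.00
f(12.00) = 700.00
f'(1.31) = 5.57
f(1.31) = -1.76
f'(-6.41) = 262.64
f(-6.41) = -807.01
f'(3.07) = -2.99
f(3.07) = -2.21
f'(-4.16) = 150.80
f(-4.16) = -347.58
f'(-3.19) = 111.95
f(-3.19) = -220.61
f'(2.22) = -1.17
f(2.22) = -0.13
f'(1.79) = 1.39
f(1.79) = -0.14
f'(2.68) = -2.69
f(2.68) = -1.07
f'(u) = 3*u^2 - 18*u + 24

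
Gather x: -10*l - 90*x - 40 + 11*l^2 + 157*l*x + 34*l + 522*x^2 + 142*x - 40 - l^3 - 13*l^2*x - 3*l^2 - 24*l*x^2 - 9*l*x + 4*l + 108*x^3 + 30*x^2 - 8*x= -l^3 + 8*l^2 + 28*l + 108*x^3 + x^2*(552 - 24*l) + x*(-13*l^2 + 148*l + 44) - 80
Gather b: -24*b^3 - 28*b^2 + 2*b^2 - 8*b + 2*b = -24*b^3 - 26*b^2 - 6*b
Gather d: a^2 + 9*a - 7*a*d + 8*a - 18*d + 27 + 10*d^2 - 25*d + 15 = a^2 + 17*a + 10*d^2 + d*(-7*a - 43) + 42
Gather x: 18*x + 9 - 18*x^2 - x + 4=-18*x^2 + 17*x + 13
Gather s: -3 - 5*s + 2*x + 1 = -5*s + 2*x - 2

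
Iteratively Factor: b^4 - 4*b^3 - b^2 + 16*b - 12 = (b - 1)*(b^3 - 3*b^2 - 4*b + 12) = (b - 2)*(b - 1)*(b^2 - b - 6) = (b - 3)*(b - 2)*(b - 1)*(b + 2)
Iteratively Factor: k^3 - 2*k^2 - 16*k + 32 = (k - 2)*(k^2 - 16) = (k - 4)*(k - 2)*(k + 4)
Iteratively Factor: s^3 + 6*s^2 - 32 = (s - 2)*(s^2 + 8*s + 16) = (s - 2)*(s + 4)*(s + 4)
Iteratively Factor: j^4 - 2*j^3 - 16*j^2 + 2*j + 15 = (j - 5)*(j^3 + 3*j^2 - j - 3) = (j - 5)*(j + 3)*(j^2 - 1) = (j - 5)*(j + 1)*(j + 3)*(j - 1)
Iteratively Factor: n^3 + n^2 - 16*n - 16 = (n + 4)*(n^2 - 3*n - 4) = (n + 1)*(n + 4)*(n - 4)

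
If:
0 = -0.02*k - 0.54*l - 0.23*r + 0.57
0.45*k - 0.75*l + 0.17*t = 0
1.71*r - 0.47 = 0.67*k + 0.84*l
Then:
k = 1.00971733507329 - 0.294894321068208*t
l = 0.049730074025742*t + 0.605830401043973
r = 0.96807494232517 - 0.0911145806632023*t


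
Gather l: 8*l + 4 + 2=8*l + 6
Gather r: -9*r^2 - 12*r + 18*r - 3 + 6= -9*r^2 + 6*r + 3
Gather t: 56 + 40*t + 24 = 40*t + 80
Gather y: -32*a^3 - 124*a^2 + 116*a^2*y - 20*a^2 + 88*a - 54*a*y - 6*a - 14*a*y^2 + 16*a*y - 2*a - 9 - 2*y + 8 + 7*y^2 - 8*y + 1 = -32*a^3 - 144*a^2 + 80*a + y^2*(7 - 14*a) + y*(116*a^2 - 38*a - 10)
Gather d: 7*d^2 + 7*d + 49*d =7*d^2 + 56*d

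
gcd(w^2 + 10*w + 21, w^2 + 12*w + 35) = w + 7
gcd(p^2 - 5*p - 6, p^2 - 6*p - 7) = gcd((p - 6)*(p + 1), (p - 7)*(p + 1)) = p + 1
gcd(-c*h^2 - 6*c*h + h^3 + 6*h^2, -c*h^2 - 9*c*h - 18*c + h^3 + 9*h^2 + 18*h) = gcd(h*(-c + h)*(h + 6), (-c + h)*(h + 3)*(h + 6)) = c*h + 6*c - h^2 - 6*h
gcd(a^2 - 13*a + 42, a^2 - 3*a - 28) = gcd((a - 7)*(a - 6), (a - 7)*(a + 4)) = a - 7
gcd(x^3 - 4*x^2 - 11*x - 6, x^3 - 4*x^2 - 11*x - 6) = x^3 - 4*x^2 - 11*x - 6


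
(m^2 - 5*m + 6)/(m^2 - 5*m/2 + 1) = 2*(m - 3)/(2*m - 1)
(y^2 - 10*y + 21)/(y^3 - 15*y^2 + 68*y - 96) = (y - 7)/(y^2 - 12*y + 32)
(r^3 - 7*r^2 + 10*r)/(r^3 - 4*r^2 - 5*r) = (r - 2)/(r + 1)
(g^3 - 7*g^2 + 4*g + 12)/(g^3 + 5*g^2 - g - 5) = (g^2 - 8*g + 12)/(g^2 + 4*g - 5)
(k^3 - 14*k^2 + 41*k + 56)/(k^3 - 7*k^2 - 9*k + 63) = (k^2 - 7*k - 8)/(k^2 - 9)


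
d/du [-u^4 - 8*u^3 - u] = -4*u^3 - 24*u^2 - 1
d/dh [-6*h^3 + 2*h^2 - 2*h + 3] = -18*h^2 + 4*h - 2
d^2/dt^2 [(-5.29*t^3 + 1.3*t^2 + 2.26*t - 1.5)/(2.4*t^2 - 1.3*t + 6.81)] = (2.8421709430404e-14*t^4 + 189.18652*t^3 + 101.67102*t^2 - 1665.522054*t + 204.55542)/(13.824*t^6 - 22.464*t^5 + 129.8448*t^4 - 129.6802*t^3 + 368.43462*t^2 - 180.86679*t + 315.821241)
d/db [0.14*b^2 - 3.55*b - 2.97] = 0.28*b - 3.55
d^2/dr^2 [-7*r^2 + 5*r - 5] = -14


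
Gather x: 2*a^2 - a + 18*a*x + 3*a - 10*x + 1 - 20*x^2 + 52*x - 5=2*a^2 + 2*a - 20*x^2 + x*(18*a + 42) - 4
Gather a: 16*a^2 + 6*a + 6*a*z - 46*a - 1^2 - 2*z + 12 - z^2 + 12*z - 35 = 16*a^2 + a*(6*z - 40) - z^2 + 10*z - 24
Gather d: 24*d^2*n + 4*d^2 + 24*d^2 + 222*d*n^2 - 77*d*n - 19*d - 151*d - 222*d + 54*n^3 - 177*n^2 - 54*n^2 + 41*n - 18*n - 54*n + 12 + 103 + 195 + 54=d^2*(24*n + 28) + d*(222*n^2 - 77*n - 392) + 54*n^3 - 231*n^2 - 31*n + 364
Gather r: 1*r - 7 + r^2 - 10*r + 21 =r^2 - 9*r + 14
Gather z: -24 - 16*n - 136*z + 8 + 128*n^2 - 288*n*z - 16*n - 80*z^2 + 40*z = 128*n^2 - 32*n - 80*z^2 + z*(-288*n - 96) - 16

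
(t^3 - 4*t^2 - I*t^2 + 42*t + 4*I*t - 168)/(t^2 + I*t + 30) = (t^2 - t*(4 + 7*I) + 28*I)/(t - 5*I)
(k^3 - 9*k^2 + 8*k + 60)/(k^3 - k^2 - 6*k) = (k^2 - 11*k + 30)/(k*(k - 3))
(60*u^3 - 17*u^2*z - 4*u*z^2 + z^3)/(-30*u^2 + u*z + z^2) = (-12*u^2 + u*z + z^2)/(6*u + z)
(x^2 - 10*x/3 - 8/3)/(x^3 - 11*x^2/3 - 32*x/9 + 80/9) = 3*(3*x + 2)/(9*x^2 + 3*x - 20)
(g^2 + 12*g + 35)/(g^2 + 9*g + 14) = (g + 5)/(g + 2)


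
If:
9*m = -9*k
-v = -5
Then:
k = -m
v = 5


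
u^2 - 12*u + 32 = (u - 8)*(u - 4)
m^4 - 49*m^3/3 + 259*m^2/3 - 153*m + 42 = (m - 7)*(m - 6)*(m - 3)*(m - 1/3)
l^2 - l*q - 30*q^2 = (l - 6*q)*(l + 5*q)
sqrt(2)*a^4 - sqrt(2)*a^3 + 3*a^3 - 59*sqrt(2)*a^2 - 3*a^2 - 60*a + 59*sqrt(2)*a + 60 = (a - 1)*(a - 5*sqrt(2))*(a + 6*sqrt(2))*(sqrt(2)*a + 1)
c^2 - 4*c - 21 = (c - 7)*(c + 3)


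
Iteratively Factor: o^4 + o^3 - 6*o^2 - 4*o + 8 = (o + 2)*(o^3 - o^2 - 4*o + 4) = (o + 2)^2*(o^2 - 3*o + 2) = (o - 1)*(o + 2)^2*(o - 2)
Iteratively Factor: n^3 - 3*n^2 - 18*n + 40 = (n - 5)*(n^2 + 2*n - 8) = (n - 5)*(n + 4)*(n - 2)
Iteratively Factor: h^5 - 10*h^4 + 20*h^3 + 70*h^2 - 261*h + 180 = (h - 5)*(h^4 - 5*h^3 - 5*h^2 + 45*h - 36) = (h - 5)*(h - 1)*(h^3 - 4*h^2 - 9*h + 36) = (h - 5)*(h - 4)*(h - 1)*(h^2 - 9) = (h - 5)*(h - 4)*(h - 3)*(h - 1)*(h + 3)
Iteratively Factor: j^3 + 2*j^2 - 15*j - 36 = (j + 3)*(j^2 - j - 12) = (j + 3)^2*(j - 4)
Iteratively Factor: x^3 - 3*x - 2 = (x + 1)*(x^2 - x - 2) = (x - 2)*(x + 1)*(x + 1)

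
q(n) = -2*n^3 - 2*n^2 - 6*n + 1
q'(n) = -6*n^2 - 4*n - 6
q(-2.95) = 52.64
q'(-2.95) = -46.42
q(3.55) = -134.98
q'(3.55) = -95.82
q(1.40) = -16.81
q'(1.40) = -23.36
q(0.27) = -0.81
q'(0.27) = -7.52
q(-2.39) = 31.22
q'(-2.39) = -30.71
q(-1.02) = 7.16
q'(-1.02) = -8.16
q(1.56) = -20.82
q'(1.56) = -26.84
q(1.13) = -11.22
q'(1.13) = -18.18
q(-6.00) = 397.00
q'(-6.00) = -198.00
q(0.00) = 1.00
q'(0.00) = -6.00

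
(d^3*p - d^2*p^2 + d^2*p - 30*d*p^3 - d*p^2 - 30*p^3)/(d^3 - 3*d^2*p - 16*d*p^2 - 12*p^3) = p*(d^2 + 5*d*p + d + 5*p)/(d^2 + 3*d*p + 2*p^2)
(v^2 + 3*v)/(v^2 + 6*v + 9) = v/(v + 3)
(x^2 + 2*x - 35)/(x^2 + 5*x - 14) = (x - 5)/(x - 2)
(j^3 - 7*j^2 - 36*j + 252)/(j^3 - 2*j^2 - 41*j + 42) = (j - 6)/(j - 1)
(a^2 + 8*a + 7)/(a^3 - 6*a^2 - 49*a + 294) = (a + 1)/(a^2 - 13*a + 42)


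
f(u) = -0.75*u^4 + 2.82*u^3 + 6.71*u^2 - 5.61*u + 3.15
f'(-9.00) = 2745.87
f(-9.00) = -6379.38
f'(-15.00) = 11821.59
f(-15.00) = -45889.20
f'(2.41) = 33.88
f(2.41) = 42.77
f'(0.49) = 2.64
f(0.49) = 2.30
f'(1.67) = 26.42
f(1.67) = 19.80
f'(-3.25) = 143.12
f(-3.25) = -88.22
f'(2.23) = 33.12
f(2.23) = 36.73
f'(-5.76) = 771.08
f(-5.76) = -1106.39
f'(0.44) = 1.68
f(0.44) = 2.19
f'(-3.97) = 262.16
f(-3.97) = -231.58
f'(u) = -3.0*u^3 + 8.46*u^2 + 13.42*u - 5.61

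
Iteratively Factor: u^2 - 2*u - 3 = (u - 3)*(u + 1)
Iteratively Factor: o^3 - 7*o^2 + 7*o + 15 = (o - 3)*(o^2 - 4*o - 5) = (o - 5)*(o - 3)*(o + 1)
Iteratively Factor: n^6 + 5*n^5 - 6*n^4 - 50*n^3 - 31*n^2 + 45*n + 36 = (n + 1)*(n^5 + 4*n^4 - 10*n^3 - 40*n^2 + 9*n + 36) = (n - 1)*(n + 1)*(n^4 + 5*n^3 - 5*n^2 - 45*n - 36) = (n - 1)*(n + 1)*(n + 4)*(n^3 + n^2 - 9*n - 9) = (n - 1)*(n + 1)*(n + 3)*(n + 4)*(n^2 - 2*n - 3) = (n - 3)*(n - 1)*(n + 1)*(n + 3)*(n + 4)*(n + 1)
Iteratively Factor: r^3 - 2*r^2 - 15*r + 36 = (r - 3)*(r^2 + r - 12) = (r - 3)^2*(r + 4)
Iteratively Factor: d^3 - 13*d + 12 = (d + 4)*(d^2 - 4*d + 3) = (d - 3)*(d + 4)*(d - 1)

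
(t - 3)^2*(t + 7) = t^3 + t^2 - 33*t + 63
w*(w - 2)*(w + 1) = w^3 - w^2 - 2*w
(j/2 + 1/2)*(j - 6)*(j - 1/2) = j^3/2 - 11*j^2/4 - 7*j/4 + 3/2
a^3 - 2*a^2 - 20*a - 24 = (a - 6)*(a + 2)^2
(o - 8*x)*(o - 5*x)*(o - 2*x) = o^3 - 15*o^2*x + 66*o*x^2 - 80*x^3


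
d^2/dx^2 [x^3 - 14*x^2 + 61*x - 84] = 6*x - 28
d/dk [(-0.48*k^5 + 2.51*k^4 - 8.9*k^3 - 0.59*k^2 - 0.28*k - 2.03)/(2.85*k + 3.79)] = (-5.472*k^5 + 12.3645*k^4 - 12.6784*k^3 - 102.8745*k^2 - 4.4722*k + 4.7243)/(8.1225*k^2 + 21.603*k + 14.3641)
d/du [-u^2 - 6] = -2*u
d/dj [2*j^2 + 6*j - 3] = 4*j + 6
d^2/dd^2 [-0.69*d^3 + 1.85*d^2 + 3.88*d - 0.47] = 3.7 - 4.14*d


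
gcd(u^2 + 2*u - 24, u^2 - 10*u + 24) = u - 4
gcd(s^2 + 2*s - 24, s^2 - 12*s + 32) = s - 4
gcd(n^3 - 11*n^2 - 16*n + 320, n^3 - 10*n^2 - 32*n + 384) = n^2 - 16*n + 64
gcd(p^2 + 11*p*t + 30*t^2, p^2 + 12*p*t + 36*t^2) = p + 6*t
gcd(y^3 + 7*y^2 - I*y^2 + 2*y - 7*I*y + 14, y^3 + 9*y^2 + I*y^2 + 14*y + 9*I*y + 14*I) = y^2 + y*(7 + I) + 7*I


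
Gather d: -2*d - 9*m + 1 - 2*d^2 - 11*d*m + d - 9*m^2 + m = -2*d^2 + d*(-11*m - 1) - 9*m^2 - 8*m + 1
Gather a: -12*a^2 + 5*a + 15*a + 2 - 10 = -12*a^2 + 20*a - 8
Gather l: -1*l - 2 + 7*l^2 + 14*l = 7*l^2 + 13*l - 2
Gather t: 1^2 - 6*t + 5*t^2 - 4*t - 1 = 5*t^2 - 10*t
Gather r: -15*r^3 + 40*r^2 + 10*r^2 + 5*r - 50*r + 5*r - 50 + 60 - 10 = -15*r^3 + 50*r^2 - 40*r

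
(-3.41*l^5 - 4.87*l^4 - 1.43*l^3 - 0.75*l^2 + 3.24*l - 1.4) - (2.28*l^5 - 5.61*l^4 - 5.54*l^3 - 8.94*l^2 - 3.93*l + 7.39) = -5.69*l^5 + 0.74*l^4 + 4.11*l^3 + 8.19*l^2 + 7.17*l - 8.79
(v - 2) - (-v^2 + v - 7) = v^2 + 5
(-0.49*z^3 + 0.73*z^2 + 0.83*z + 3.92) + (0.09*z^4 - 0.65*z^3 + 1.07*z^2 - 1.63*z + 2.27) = 0.09*z^4 - 1.14*z^3 + 1.8*z^2 - 0.8*z + 6.19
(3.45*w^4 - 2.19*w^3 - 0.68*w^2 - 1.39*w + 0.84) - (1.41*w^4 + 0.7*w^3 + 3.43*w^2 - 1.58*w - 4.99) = 2.04*w^4 - 2.89*w^3 - 4.11*w^2 + 0.19*w + 5.83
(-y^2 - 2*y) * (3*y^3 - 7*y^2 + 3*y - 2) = -3*y^5 + y^4 + 11*y^3 - 4*y^2 + 4*y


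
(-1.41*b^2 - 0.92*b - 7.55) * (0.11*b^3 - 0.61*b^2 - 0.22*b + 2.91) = -0.1551*b^5 + 0.7589*b^4 + 0.0409*b^3 + 0.704800000000001*b^2 - 1.0162*b - 21.9705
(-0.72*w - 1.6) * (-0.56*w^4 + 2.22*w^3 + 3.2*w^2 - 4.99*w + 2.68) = 0.4032*w^5 - 0.7024*w^4 - 5.856*w^3 - 1.5272*w^2 + 6.0544*w - 4.288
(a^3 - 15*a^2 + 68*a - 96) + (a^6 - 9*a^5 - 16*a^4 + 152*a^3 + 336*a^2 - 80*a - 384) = a^6 - 9*a^5 - 16*a^4 + 153*a^3 + 321*a^2 - 12*a - 480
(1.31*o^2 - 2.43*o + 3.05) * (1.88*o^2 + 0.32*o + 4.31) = 2.4628*o^4 - 4.1492*o^3 + 10.6025*o^2 - 9.4973*o + 13.1455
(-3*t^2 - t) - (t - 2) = -3*t^2 - 2*t + 2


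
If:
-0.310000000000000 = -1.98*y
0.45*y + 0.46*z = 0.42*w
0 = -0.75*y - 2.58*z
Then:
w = 0.12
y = 0.16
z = -0.05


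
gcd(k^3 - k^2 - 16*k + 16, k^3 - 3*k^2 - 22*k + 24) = k^2 + 3*k - 4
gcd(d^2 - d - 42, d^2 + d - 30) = d + 6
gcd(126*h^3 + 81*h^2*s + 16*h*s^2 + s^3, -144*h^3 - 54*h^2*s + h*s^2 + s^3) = 18*h^2 + 9*h*s + s^2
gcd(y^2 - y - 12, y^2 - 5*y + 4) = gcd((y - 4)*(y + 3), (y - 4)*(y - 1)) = y - 4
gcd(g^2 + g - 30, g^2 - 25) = g - 5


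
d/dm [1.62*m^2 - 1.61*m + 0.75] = 3.24*m - 1.61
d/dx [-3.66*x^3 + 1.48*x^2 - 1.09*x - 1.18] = -10.98*x^2 + 2.96*x - 1.09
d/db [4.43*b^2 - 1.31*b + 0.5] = 8.86*b - 1.31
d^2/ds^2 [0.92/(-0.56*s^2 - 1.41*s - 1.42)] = (0.577024*s^2 + 1.452864*s - 0.92*(1.12*s + 1.41)*(2.24*s + 2.82) + 1.463168)/(0.56*s^2 + 1.41*s + 1.42)^3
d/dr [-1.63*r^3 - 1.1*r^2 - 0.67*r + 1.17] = -4.89*r^2 - 2.2*r - 0.67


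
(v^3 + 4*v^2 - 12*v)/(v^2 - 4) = v*(v + 6)/(v + 2)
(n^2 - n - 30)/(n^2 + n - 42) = (n + 5)/(n + 7)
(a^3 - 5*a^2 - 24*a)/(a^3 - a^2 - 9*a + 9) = a*(a - 8)/(a^2 - 4*a + 3)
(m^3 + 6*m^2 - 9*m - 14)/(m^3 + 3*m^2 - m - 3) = (m^2 + 5*m - 14)/(m^2 + 2*m - 3)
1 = 1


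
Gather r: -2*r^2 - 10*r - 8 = -2*r^2 - 10*r - 8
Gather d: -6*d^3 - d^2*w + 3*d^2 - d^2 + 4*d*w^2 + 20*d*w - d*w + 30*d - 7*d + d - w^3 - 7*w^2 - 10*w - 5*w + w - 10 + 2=-6*d^3 + d^2*(2 - w) + d*(4*w^2 + 19*w + 24) - w^3 - 7*w^2 - 14*w - 8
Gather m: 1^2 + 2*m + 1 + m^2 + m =m^2 + 3*m + 2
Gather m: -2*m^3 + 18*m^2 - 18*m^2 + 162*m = -2*m^3 + 162*m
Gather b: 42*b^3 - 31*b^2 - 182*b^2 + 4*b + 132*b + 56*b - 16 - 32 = 42*b^3 - 213*b^2 + 192*b - 48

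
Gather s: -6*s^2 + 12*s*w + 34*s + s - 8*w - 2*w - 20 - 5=-6*s^2 + s*(12*w + 35) - 10*w - 25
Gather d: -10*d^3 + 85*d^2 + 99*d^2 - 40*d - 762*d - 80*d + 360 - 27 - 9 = -10*d^3 + 184*d^2 - 882*d + 324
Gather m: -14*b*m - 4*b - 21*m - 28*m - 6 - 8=-4*b + m*(-14*b - 49) - 14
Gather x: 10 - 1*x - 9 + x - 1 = 0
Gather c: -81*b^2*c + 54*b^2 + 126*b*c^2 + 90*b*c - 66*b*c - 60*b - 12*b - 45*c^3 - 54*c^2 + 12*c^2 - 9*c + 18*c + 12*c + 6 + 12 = 54*b^2 - 72*b - 45*c^3 + c^2*(126*b - 42) + c*(-81*b^2 + 24*b + 21) + 18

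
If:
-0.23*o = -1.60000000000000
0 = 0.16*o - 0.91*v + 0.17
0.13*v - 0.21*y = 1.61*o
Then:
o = 6.96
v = 1.41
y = -52.46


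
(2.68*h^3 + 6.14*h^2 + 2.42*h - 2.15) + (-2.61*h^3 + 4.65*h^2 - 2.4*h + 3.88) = 0.0700000000000003*h^3 + 10.79*h^2 + 0.02*h + 1.73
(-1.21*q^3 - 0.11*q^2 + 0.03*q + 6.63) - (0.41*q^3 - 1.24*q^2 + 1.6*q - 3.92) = -1.62*q^3 + 1.13*q^2 - 1.57*q + 10.55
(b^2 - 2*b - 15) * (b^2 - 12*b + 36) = b^4 - 14*b^3 + 45*b^2 + 108*b - 540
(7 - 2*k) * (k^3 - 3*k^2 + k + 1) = -2*k^4 + 13*k^3 - 23*k^2 + 5*k + 7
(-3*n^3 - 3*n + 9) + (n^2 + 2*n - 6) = -3*n^3 + n^2 - n + 3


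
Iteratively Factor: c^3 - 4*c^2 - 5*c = (c)*(c^2 - 4*c - 5) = c*(c + 1)*(c - 5)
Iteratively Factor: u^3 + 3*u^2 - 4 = (u + 2)*(u^2 + u - 2) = (u + 2)^2*(u - 1)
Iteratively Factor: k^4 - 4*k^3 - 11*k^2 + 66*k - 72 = (k + 4)*(k^3 - 8*k^2 + 21*k - 18) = (k - 3)*(k + 4)*(k^2 - 5*k + 6) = (k - 3)*(k - 2)*(k + 4)*(k - 3)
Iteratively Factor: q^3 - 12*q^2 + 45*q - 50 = (q - 5)*(q^2 - 7*q + 10) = (q - 5)*(q - 2)*(q - 5)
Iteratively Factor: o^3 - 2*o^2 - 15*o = (o - 5)*(o^2 + 3*o) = (o - 5)*(o + 3)*(o)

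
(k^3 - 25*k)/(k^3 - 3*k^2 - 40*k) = (k - 5)/(k - 8)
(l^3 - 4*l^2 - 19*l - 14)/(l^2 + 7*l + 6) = (l^2 - 5*l - 14)/(l + 6)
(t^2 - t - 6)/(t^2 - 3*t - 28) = (-t^2 + t + 6)/(-t^2 + 3*t + 28)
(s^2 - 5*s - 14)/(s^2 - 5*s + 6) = (s^2 - 5*s - 14)/(s^2 - 5*s + 6)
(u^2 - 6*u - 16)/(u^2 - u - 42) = (-u^2 + 6*u + 16)/(-u^2 + u + 42)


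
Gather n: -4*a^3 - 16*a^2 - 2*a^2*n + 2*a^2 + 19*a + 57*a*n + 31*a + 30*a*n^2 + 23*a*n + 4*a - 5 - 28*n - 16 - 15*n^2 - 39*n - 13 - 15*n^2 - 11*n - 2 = -4*a^3 - 14*a^2 + 54*a + n^2*(30*a - 30) + n*(-2*a^2 + 80*a - 78) - 36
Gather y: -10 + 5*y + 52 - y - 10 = 4*y + 32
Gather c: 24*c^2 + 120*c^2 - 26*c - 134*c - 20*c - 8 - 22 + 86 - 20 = 144*c^2 - 180*c + 36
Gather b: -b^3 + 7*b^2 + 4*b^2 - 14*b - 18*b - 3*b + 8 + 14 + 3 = -b^3 + 11*b^2 - 35*b + 25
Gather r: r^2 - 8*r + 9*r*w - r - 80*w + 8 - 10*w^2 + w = r^2 + r*(9*w - 9) - 10*w^2 - 79*w + 8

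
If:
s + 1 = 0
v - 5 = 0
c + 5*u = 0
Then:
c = -5*u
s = -1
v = 5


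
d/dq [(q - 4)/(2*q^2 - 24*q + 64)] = -1/(2*q^2 - 32*q + 128)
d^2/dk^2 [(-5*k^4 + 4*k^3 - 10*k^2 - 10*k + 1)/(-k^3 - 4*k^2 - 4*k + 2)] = 4*(43*k^6 + 174*k^5 + 33*k^4 - 174*k^3 + 258*k^2 + 69*k + 48)/(k^9 + 12*k^8 + 60*k^7 + 154*k^6 + 192*k^5 + 48*k^4 - 116*k^3 - 48*k^2 + 48*k - 8)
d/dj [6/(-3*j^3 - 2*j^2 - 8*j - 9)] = 6*(9*j^2 + 4*j + 8)/(3*j^3 + 2*j^2 + 8*j + 9)^2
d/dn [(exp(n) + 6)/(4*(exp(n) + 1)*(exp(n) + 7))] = (-exp(2*n) - 12*exp(n) - 41)*exp(n)/(4*(exp(4*n) + 16*exp(3*n) + 78*exp(2*n) + 112*exp(n) + 49))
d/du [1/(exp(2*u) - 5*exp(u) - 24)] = (5 - 2*exp(u))*exp(u)/(-exp(2*u) + 5*exp(u) + 24)^2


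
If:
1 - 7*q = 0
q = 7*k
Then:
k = 1/49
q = 1/7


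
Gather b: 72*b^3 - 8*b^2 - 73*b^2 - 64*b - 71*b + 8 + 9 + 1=72*b^3 - 81*b^2 - 135*b + 18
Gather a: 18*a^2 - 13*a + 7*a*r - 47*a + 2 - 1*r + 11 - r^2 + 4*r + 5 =18*a^2 + a*(7*r - 60) - r^2 + 3*r + 18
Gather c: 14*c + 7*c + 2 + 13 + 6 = 21*c + 21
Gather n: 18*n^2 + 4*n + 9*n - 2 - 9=18*n^2 + 13*n - 11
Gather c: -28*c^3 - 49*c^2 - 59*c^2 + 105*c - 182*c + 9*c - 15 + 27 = -28*c^3 - 108*c^2 - 68*c + 12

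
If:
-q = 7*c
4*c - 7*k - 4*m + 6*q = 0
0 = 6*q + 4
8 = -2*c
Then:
No Solution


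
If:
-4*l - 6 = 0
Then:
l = -3/2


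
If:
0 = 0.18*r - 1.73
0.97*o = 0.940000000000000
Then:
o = 0.97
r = 9.61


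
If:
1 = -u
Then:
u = -1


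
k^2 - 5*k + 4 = (k - 4)*(k - 1)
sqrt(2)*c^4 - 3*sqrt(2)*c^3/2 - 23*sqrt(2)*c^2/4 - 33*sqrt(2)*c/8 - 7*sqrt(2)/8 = (c - 7/2)*(c + 1/2)*(c + 1)*(sqrt(2)*c + sqrt(2)/2)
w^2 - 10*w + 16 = (w - 8)*(w - 2)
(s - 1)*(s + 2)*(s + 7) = s^3 + 8*s^2 + 5*s - 14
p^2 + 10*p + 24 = (p + 4)*(p + 6)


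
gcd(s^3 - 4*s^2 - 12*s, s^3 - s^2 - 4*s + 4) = s + 2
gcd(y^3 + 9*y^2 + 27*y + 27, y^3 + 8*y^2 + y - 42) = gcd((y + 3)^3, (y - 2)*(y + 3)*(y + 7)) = y + 3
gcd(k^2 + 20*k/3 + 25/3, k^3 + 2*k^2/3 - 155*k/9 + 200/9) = k + 5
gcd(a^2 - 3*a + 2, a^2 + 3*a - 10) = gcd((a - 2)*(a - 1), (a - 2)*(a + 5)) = a - 2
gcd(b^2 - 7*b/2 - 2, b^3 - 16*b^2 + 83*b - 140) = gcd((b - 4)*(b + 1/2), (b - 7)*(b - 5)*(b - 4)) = b - 4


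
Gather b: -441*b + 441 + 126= 567 - 441*b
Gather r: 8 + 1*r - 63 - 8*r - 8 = -7*r - 63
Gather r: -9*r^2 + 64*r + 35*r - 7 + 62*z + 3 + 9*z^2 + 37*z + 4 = -9*r^2 + 99*r + 9*z^2 + 99*z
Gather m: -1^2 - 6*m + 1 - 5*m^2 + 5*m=-5*m^2 - m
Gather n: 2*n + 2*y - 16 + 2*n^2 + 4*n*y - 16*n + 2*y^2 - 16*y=2*n^2 + n*(4*y - 14) + 2*y^2 - 14*y - 16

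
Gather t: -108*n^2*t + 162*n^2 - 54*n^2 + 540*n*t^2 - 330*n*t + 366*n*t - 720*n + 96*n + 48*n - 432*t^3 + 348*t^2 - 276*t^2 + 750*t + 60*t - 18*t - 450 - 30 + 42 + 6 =108*n^2 - 576*n - 432*t^3 + t^2*(540*n + 72) + t*(-108*n^2 + 36*n + 792) - 432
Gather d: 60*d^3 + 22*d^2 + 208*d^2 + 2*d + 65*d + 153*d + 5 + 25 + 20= 60*d^3 + 230*d^2 + 220*d + 50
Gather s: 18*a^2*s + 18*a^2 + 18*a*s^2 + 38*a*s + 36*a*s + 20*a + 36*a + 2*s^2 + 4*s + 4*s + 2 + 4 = 18*a^2 + 56*a + s^2*(18*a + 2) + s*(18*a^2 + 74*a + 8) + 6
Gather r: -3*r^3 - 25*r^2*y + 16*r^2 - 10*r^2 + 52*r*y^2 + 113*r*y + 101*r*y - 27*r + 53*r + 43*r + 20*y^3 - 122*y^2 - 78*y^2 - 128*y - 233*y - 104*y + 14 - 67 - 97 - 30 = -3*r^3 + r^2*(6 - 25*y) + r*(52*y^2 + 214*y + 69) + 20*y^3 - 200*y^2 - 465*y - 180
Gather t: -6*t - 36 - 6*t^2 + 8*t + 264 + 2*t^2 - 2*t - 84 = 144 - 4*t^2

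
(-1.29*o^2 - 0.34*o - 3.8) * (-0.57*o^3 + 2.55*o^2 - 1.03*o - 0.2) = 0.7353*o^5 - 3.0957*o^4 + 2.6277*o^3 - 9.0818*o^2 + 3.982*o + 0.76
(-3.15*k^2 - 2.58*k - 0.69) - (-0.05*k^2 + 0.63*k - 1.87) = -3.1*k^2 - 3.21*k + 1.18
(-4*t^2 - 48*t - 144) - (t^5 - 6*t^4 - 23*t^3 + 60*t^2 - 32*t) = -t^5 + 6*t^4 + 23*t^3 - 64*t^2 - 16*t - 144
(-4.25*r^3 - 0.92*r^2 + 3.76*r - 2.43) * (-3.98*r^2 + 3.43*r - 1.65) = 16.915*r^5 - 10.9159*r^4 - 11.1079*r^3 + 24.0862*r^2 - 14.5389*r + 4.0095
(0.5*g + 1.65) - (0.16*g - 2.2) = 0.34*g + 3.85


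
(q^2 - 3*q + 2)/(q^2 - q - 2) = (q - 1)/(q + 1)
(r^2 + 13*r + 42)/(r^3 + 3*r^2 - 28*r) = (r + 6)/(r*(r - 4))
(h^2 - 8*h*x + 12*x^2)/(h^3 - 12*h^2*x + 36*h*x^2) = (-h + 2*x)/(h*(-h + 6*x))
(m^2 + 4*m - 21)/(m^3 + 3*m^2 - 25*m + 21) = 1/(m - 1)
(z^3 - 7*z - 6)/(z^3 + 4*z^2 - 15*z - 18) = (z + 2)/(z + 6)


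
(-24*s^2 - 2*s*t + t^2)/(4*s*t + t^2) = (-6*s + t)/t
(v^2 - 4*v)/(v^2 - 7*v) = (v - 4)/(v - 7)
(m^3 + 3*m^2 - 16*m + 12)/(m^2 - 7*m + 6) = (m^2 + 4*m - 12)/(m - 6)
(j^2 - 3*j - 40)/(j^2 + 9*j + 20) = (j - 8)/(j + 4)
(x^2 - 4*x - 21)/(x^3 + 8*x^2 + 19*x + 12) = (x - 7)/(x^2 + 5*x + 4)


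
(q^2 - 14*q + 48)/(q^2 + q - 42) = (q - 8)/(q + 7)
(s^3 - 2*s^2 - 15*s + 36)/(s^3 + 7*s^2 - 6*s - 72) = (s - 3)/(s + 6)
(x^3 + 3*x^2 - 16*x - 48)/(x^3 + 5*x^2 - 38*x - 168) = (x^2 - x - 12)/(x^2 + x - 42)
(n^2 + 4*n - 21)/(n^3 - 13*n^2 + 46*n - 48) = (n + 7)/(n^2 - 10*n + 16)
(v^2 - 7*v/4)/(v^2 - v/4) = (4*v - 7)/(4*v - 1)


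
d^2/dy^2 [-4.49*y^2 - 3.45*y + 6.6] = -8.98000000000000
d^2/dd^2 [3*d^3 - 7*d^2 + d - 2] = 18*d - 14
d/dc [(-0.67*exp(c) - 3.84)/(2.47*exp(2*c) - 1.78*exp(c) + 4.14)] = (1.6549*exp(2*c) + 18.9696*exp(c) - 9.609)*exp(c)/(6.1009*exp(4*c) - 8.7932*exp(3*c) + 23.62*exp(2*c) - 14.7384*exp(c) + 17.1396)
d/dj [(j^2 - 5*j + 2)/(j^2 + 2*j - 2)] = (7*j^2 - 8*j + 6)/(j^4 + 4*j^3 - 8*j + 4)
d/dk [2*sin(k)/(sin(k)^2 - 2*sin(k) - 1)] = 2*(cos(k)^2 - 2)*cos(k)/(2*sin(k) + cos(k)^2)^2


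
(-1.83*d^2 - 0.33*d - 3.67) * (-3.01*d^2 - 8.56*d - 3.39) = 5.5083*d^4 + 16.6581*d^3 + 20.0752*d^2 + 32.5339*d + 12.4413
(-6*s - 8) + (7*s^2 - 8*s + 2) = 7*s^2 - 14*s - 6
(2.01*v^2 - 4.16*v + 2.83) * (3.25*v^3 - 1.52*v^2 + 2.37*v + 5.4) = 6.5325*v^5 - 16.5752*v^4 + 20.2844*v^3 - 3.3068*v^2 - 15.7569*v + 15.282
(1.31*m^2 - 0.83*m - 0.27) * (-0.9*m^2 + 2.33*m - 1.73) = -1.179*m^4 + 3.7993*m^3 - 3.9572*m^2 + 0.8068*m + 0.4671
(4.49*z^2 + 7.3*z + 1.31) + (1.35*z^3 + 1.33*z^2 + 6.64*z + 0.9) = 1.35*z^3 + 5.82*z^2 + 13.94*z + 2.21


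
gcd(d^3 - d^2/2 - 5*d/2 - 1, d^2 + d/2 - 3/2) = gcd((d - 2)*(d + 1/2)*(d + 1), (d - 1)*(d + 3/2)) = 1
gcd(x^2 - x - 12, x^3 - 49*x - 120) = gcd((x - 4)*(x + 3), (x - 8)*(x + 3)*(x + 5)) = x + 3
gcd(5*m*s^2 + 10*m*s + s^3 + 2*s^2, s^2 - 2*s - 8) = s + 2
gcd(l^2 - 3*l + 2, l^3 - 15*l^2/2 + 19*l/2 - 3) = l - 1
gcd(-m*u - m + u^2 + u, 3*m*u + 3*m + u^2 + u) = u + 1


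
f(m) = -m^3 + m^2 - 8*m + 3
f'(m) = -3*m^2 + 2*m - 8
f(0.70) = -2.45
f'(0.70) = -8.07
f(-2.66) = 50.18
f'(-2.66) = -34.55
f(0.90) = -4.12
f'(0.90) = -8.63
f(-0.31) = 5.61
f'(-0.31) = -8.91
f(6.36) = -264.69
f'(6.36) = -116.63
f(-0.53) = 7.67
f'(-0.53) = -9.90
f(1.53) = -10.48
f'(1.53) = -11.96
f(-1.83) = 27.12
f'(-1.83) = -21.71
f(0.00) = 3.00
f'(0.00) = -8.00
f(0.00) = 3.00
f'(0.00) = -8.00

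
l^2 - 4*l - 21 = (l - 7)*(l + 3)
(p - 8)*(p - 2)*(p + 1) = p^3 - 9*p^2 + 6*p + 16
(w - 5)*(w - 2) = w^2 - 7*w + 10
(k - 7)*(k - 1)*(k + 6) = k^3 - 2*k^2 - 41*k + 42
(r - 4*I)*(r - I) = r^2 - 5*I*r - 4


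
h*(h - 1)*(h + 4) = h^3 + 3*h^2 - 4*h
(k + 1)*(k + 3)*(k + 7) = k^3 + 11*k^2 + 31*k + 21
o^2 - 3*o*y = o*(o - 3*y)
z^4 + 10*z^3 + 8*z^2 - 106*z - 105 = (z - 3)*(z + 1)*(z + 5)*(z + 7)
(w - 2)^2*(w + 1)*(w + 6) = w^4 + 3*w^3 - 18*w^2 + 4*w + 24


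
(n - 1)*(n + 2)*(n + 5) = n^3 + 6*n^2 + 3*n - 10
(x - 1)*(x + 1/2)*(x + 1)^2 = x^4 + 3*x^3/2 - x^2/2 - 3*x/2 - 1/2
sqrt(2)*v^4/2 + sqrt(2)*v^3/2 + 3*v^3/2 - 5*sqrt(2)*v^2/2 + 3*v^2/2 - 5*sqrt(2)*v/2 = v*(v - sqrt(2))*(v + 5*sqrt(2)/2)*(sqrt(2)*v/2 + sqrt(2)/2)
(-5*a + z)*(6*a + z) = -30*a^2 + a*z + z^2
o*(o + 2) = o^2 + 2*o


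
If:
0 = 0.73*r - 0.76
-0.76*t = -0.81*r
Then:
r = 1.04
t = 1.11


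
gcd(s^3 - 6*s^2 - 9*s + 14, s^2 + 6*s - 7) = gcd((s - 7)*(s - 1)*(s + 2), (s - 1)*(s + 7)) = s - 1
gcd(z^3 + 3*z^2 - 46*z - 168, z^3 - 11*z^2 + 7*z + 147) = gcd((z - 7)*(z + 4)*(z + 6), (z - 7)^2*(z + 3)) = z - 7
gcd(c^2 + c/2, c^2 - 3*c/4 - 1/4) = 1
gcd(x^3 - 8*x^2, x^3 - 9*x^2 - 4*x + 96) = x - 8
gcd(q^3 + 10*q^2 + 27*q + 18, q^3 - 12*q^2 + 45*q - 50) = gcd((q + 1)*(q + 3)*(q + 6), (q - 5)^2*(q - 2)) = 1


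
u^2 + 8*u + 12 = (u + 2)*(u + 6)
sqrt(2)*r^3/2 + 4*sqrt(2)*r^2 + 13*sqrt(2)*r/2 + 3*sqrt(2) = (r + 1)*(r + 6)*(sqrt(2)*r/2 + sqrt(2)/2)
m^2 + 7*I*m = m*(m + 7*I)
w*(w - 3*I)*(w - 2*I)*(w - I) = w^4 - 6*I*w^3 - 11*w^2 + 6*I*w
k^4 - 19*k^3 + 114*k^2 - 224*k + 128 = (k - 8)^2*(k - 2)*(k - 1)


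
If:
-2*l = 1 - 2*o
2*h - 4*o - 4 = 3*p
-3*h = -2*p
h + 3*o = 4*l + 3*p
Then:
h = 24/23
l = -99/46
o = -38/23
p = 36/23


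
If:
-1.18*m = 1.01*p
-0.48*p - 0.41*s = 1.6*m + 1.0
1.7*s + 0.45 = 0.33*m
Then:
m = -0.80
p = 0.93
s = -0.42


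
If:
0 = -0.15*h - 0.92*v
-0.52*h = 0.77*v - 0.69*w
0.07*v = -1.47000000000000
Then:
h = 128.80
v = -21.00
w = 73.63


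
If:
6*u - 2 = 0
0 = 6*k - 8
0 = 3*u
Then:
No Solution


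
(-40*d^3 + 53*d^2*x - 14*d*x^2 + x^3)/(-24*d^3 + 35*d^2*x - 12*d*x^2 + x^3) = (-5*d + x)/(-3*d + x)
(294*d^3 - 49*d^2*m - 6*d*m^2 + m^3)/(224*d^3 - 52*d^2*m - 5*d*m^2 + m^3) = (42*d^2 - 13*d*m + m^2)/(32*d^2 - 12*d*m + m^2)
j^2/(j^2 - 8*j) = j/(j - 8)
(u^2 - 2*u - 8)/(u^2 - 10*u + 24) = (u + 2)/(u - 6)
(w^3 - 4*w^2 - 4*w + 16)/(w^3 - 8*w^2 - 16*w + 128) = (w^2 - 4)/(w^2 - 4*w - 32)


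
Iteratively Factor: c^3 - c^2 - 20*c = (c)*(c^2 - c - 20) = c*(c + 4)*(c - 5)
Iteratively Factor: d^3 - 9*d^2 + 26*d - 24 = (d - 3)*(d^2 - 6*d + 8) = (d - 3)*(d - 2)*(d - 4)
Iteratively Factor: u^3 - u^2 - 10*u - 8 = (u + 2)*(u^2 - 3*u - 4) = (u - 4)*(u + 2)*(u + 1)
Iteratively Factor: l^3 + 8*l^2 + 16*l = (l + 4)*(l^2 + 4*l) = (l + 4)^2*(l)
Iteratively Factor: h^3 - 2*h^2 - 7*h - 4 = (h + 1)*(h^2 - 3*h - 4) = (h + 1)^2*(h - 4)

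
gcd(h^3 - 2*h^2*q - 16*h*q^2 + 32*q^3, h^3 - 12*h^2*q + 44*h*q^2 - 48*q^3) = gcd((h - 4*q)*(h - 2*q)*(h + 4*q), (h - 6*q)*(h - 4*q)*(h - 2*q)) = h^2 - 6*h*q + 8*q^2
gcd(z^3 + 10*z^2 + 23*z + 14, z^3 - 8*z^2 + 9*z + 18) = z + 1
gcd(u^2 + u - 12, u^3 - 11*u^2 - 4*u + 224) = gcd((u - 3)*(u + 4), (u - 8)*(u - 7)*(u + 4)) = u + 4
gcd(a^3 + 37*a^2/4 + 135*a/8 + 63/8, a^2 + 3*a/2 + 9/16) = a + 3/4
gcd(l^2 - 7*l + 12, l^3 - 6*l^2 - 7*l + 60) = l - 4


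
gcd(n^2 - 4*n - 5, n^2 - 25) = n - 5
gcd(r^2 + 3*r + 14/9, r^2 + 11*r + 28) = 1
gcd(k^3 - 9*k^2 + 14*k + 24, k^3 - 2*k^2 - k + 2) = k + 1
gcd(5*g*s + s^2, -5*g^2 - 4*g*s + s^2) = 1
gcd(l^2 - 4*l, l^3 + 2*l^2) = l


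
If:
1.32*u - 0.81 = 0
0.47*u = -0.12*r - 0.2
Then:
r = -4.07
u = 0.61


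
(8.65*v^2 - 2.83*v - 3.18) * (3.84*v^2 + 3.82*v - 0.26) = 33.216*v^4 + 22.1758*v^3 - 25.2708*v^2 - 11.4118*v + 0.8268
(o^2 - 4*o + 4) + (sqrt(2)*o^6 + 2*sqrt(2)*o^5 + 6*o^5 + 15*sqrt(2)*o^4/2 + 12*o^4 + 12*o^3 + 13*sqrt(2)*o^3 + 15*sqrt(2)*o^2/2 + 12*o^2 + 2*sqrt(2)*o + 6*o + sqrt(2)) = sqrt(2)*o^6 + 2*sqrt(2)*o^5 + 6*o^5 + 15*sqrt(2)*o^4/2 + 12*o^4 + 12*o^3 + 13*sqrt(2)*o^3 + 15*sqrt(2)*o^2/2 + 13*o^2 + 2*o + 2*sqrt(2)*o + sqrt(2) + 4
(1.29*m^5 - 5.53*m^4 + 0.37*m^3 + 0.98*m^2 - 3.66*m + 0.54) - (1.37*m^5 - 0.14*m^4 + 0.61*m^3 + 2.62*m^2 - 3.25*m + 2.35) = -0.0800000000000001*m^5 - 5.39*m^4 - 0.24*m^3 - 1.64*m^2 - 0.41*m - 1.81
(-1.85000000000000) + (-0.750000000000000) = -2.60000000000000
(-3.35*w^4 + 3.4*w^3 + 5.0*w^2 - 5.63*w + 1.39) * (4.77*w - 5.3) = -15.9795*w^5 + 33.973*w^4 + 5.83*w^3 - 53.3551*w^2 + 36.4693*w - 7.367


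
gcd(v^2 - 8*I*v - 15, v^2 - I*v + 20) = v - 5*I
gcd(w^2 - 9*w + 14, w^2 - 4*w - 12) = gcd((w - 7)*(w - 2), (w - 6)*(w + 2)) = 1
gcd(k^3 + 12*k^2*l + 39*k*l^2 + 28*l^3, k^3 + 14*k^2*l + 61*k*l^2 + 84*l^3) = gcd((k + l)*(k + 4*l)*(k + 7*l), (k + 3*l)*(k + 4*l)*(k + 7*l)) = k^2 + 11*k*l + 28*l^2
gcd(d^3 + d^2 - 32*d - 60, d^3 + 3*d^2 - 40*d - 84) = d^2 - 4*d - 12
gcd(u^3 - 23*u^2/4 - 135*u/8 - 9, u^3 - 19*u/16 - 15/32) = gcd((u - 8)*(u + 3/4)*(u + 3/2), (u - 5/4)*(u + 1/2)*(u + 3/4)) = u + 3/4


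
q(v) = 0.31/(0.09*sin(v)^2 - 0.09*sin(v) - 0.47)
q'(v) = 0.31*(-0.18*sin(v)*cos(v) + 0.09*cos(v))/(0.09*sin(v)^2 - 0.09*sin(v) - 0.47)^2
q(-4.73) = -0.66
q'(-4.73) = -0.00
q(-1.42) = -1.06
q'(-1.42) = 0.15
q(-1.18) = -1.00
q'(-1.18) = 0.32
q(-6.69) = -0.74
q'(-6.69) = 0.26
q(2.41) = -0.63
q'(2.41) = 0.03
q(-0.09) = -0.67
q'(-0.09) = 0.15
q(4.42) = -1.03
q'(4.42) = -0.26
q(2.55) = -0.63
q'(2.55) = 0.01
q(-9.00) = -0.74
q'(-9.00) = -0.27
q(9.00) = -0.63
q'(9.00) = -0.02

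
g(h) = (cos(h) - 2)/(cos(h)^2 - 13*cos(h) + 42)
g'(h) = (2*sin(h)*cos(h) - 13*sin(h))*(cos(h) - 2)/(cos(h)^2 - 13*cos(h) + 42)^2 - sin(h)/(cos(h)^2 - 13*cos(h) + 42) = (cos(h)^2 - 4*cos(h) - 16)*sin(h)/(cos(h)^2 - 13*cos(h) + 42)^2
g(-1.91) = -0.05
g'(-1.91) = 0.01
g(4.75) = -0.05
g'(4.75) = 0.01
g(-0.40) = -0.03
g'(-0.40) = 0.01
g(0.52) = -0.04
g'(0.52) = -0.01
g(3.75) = -0.05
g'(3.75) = 0.00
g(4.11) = -0.05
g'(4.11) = 0.00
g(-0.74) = -0.04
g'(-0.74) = 0.01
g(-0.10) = -0.03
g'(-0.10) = 0.00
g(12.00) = -0.04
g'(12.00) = 0.01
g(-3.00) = -0.05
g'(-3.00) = 0.00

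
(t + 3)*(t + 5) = t^2 + 8*t + 15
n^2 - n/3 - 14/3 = (n - 7/3)*(n + 2)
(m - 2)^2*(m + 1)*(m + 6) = m^4 + 3*m^3 - 18*m^2 + 4*m + 24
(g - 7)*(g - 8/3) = g^2 - 29*g/3 + 56/3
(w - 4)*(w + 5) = w^2 + w - 20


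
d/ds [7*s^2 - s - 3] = 14*s - 1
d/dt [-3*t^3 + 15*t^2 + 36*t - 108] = -9*t^2 + 30*t + 36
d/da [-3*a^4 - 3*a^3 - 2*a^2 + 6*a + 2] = -12*a^3 - 9*a^2 - 4*a + 6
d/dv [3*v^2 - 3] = 6*v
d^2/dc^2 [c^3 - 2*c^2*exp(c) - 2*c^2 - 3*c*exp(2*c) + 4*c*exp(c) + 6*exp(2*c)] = -2*c^2*exp(c) - 12*c*exp(2*c) - 4*c*exp(c) + 6*c + 12*exp(2*c) + 4*exp(c) - 4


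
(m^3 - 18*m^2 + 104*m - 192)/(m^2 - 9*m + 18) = (m^2 - 12*m + 32)/(m - 3)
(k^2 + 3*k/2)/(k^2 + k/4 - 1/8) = 4*k*(2*k + 3)/(8*k^2 + 2*k - 1)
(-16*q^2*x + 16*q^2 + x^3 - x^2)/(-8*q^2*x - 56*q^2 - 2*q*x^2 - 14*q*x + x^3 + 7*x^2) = (4*q*x - 4*q + x^2 - x)/(2*q*x + 14*q + x^2 + 7*x)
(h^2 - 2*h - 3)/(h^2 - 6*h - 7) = (h - 3)/(h - 7)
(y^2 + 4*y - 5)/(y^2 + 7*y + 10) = (y - 1)/(y + 2)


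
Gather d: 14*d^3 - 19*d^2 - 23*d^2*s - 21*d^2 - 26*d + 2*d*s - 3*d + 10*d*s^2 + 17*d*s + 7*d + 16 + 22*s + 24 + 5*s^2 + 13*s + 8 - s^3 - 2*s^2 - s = 14*d^3 + d^2*(-23*s - 40) + d*(10*s^2 + 19*s - 22) - s^3 + 3*s^2 + 34*s + 48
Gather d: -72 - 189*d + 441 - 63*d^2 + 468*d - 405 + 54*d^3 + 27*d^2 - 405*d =54*d^3 - 36*d^2 - 126*d - 36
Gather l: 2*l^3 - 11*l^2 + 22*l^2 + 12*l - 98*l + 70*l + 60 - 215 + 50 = 2*l^3 + 11*l^2 - 16*l - 105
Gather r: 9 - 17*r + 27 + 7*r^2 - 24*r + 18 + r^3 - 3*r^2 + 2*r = r^3 + 4*r^2 - 39*r + 54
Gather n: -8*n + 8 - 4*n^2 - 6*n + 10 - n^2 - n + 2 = -5*n^2 - 15*n + 20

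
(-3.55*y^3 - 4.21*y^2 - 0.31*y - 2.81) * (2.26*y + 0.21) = -8.023*y^4 - 10.2601*y^3 - 1.5847*y^2 - 6.4157*y - 0.5901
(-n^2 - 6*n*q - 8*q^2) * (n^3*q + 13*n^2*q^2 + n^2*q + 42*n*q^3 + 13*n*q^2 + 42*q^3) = -n^5*q - 19*n^4*q^2 - n^4*q - 128*n^3*q^3 - 19*n^3*q^2 - 356*n^2*q^4 - 128*n^2*q^3 - 336*n*q^5 - 356*n*q^4 - 336*q^5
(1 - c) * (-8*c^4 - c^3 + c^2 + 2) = 8*c^5 - 7*c^4 - 2*c^3 + c^2 - 2*c + 2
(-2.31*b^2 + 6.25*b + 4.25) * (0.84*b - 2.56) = -1.9404*b^3 + 11.1636*b^2 - 12.43*b - 10.88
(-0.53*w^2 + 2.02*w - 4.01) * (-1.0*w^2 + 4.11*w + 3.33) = 0.53*w^4 - 4.1983*w^3 + 10.5473*w^2 - 9.7545*w - 13.3533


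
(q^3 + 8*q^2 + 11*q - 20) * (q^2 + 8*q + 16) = q^5 + 16*q^4 + 91*q^3 + 196*q^2 + 16*q - 320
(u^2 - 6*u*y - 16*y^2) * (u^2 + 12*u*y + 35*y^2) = u^4 + 6*u^3*y - 53*u^2*y^2 - 402*u*y^3 - 560*y^4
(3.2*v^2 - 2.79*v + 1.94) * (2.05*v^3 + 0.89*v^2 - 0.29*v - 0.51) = 6.56*v^5 - 2.8715*v^4 + 0.5659*v^3 + 0.9037*v^2 + 0.8603*v - 0.9894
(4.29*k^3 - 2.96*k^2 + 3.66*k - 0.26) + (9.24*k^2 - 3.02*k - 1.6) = 4.29*k^3 + 6.28*k^2 + 0.64*k - 1.86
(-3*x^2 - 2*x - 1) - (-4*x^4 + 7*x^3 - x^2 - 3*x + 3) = 4*x^4 - 7*x^3 - 2*x^2 + x - 4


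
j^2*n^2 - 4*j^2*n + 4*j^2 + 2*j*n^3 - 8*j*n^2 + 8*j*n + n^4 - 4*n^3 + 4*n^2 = (j + n)^2*(n - 2)^2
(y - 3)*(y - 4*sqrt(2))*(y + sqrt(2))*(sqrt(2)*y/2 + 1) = sqrt(2)*y^4/2 - 3*sqrt(2)*y^3/2 - 2*y^3 - 7*sqrt(2)*y^2 + 6*y^2 - 8*y + 21*sqrt(2)*y + 24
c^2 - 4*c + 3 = (c - 3)*(c - 1)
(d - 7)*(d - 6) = d^2 - 13*d + 42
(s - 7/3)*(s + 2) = s^2 - s/3 - 14/3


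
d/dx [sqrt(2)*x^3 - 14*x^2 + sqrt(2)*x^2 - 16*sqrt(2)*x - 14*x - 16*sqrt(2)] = 3*sqrt(2)*x^2 - 28*x + 2*sqrt(2)*x - 16*sqrt(2) - 14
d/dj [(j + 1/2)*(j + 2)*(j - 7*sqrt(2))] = 3*j^2 - 14*sqrt(2)*j + 5*j - 35*sqrt(2)/2 + 1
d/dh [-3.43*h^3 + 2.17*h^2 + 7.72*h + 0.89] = -10.29*h^2 + 4.34*h + 7.72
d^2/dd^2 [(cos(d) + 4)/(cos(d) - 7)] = 11*(sin(d)^2 - 7*cos(d) + 1)/(cos(d) - 7)^3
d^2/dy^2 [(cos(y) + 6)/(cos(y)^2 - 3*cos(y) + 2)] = (-9*(1 - cos(2*y))^2*cos(y)/4 - 27*(1 - cos(2*y))^2/4 - 217*cos(y)/2 - 15*cos(2*y) + 15*cos(3*y) + cos(5*y)/2 + 108)/((cos(y) - 2)^3*(cos(y) - 1)^3)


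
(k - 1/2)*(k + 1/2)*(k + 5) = k^3 + 5*k^2 - k/4 - 5/4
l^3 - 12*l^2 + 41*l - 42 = (l - 7)*(l - 3)*(l - 2)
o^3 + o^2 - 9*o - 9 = (o - 3)*(o + 1)*(o + 3)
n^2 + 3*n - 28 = (n - 4)*(n + 7)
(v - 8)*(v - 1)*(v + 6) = v^3 - 3*v^2 - 46*v + 48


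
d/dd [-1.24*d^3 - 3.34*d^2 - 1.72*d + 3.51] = -3.72*d^2 - 6.68*d - 1.72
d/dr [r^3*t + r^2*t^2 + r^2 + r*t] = 3*r^2*t + 2*r*t^2 + 2*r + t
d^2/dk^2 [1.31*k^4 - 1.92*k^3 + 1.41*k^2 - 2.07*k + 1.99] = 15.72*k^2 - 11.52*k + 2.82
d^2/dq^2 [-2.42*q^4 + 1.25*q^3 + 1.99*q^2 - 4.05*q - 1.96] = -29.04*q^2 + 7.5*q + 3.98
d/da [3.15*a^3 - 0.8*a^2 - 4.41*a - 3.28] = 9.45*a^2 - 1.6*a - 4.41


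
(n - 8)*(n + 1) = n^2 - 7*n - 8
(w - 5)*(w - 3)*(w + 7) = w^3 - w^2 - 41*w + 105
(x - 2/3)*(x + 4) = x^2 + 10*x/3 - 8/3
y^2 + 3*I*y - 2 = (y + I)*(y + 2*I)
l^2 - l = l*(l - 1)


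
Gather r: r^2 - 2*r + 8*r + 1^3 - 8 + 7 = r^2 + 6*r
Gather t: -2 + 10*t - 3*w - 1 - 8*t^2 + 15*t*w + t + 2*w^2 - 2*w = -8*t^2 + t*(15*w + 11) + 2*w^2 - 5*w - 3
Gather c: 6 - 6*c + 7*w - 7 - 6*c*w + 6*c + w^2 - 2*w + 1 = -6*c*w + w^2 + 5*w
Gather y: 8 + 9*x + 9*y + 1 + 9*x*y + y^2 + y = 9*x + y^2 + y*(9*x + 10) + 9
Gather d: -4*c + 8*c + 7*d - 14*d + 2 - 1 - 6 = 4*c - 7*d - 5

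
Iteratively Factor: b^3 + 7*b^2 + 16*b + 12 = (b + 2)*(b^2 + 5*b + 6) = (b + 2)*(b + 3)*(b + 2)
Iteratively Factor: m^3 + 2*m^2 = (m + 2)*(m^2) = m*(m + 2)*(m)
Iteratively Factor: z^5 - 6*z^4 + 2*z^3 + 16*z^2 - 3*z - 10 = (z + 1)*(z^4 - 7*z^3 + 9*z^2 + 7*z - 10) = (z - 1)*(z + 1)*(z^3 - 6*z^2 + 3*z + 10) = (z - 5)*(z - 1)*(z + 1)*(z^2 - z - 2) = (z - 5)*(z - 1)*(z + 1)^2*(z - 2)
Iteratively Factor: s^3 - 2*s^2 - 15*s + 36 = (s + 4)*(s^2 - 6*s + 9) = (s - 3)*(s + 4)*(s - 3)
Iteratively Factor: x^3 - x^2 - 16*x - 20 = (x + 2)*(x^2 - 3*x - 10) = (x + 2)^2*(x - 5)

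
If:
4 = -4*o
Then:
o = -1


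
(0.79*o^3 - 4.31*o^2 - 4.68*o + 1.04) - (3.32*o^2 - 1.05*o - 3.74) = 0.79*o^3 - 7.63*o^2 - 3.63*o + 4.78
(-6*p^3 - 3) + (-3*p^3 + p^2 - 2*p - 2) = -9*p^3 + p^2 - 2*p - 5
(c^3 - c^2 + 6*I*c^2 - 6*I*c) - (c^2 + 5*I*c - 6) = c^3 - 2*c^2 + 6*I*c^2 - 11*I*c + 6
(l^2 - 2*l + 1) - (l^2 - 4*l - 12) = 2*l + 13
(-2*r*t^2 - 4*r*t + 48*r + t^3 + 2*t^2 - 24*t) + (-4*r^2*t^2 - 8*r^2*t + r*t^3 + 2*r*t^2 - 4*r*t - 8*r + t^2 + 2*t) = -4*r^2*t^2 - 8*r^2*t + r*t^3 - 8*r*t + 40*r + t^3 + 3*t^2 - 22*t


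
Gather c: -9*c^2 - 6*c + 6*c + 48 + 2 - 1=49 - 9*c^2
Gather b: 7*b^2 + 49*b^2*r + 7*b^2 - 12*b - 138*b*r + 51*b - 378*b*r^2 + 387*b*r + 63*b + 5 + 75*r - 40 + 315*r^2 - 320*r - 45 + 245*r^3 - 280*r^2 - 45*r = b^2*(49*r + 14) + b*(-378*r^2 + 249*r + 102) + 245*r^3 + 35*r^2 - 290*r - 80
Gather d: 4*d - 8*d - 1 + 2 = 1 - 4*d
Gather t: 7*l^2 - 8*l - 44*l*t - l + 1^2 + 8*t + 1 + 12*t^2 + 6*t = 7*l^2 - 9*l + 12*t^2 + t*(14 - 44*l) + 2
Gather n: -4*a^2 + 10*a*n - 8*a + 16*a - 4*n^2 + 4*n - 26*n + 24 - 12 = -4*a^2 + 8*a - 4*n^2 + n*(10*a - 22) + 12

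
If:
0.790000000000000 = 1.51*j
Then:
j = 0.52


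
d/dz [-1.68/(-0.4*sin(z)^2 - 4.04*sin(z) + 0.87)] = -(1.344*sin(z) + 6.7872)*cos(z)/(0.4*sin(z)^2 + 4.04*sin(z) - 0.87)^2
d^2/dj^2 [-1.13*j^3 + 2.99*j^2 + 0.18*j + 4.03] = 5.98 - 6.78*j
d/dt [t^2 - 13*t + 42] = 2*t - 13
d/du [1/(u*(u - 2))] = 2*(1 - u)/(u^2*(u^2 - 4*u + 4))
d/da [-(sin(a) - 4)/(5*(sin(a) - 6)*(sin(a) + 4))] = (sin(a)^2 - 8*sin(a) + 32)*cos(a)/(5*(sin(a) - 6)^2*(sin(a) + 4)^2)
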